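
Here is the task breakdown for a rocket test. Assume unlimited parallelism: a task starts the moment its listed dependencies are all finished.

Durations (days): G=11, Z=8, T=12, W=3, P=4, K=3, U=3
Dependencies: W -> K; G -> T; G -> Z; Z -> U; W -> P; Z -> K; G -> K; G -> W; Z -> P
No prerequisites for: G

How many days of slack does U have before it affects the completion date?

1

Critical path: G→Z→P = 11+8+4 = 23, so the finish is 23 days.
U finishes as early as 22 and must finish by 23.
So U can slip 23 − 22 = 1 day.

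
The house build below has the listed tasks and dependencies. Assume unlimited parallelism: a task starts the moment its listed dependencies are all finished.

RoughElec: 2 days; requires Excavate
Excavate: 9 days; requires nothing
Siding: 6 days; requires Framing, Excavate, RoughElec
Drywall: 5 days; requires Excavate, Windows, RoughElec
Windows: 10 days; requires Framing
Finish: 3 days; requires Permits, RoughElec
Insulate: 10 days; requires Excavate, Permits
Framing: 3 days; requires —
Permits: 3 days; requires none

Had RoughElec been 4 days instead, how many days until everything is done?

19

The binding path is Excavate→Insulate = 9+10 = 19; finish at 19 days.
RoughElec is off the critical path — its longest chain is 17 days, giving 2 of slack.
Now Excavate→RoughElec→Siding = 9+4+6 = 19 is longest, so the finish becomes 19 days.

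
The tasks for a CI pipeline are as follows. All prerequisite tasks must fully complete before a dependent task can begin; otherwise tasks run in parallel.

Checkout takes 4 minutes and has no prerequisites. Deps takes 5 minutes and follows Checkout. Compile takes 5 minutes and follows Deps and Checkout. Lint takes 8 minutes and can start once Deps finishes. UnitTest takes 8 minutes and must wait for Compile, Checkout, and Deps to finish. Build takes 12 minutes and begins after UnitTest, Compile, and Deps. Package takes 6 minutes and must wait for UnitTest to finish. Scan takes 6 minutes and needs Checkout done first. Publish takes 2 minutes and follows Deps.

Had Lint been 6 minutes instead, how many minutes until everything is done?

34

The binding path is Checkout→Deps→Compile→UnitTest→Build = 4+5+5+8+12 = 34; finish at 34 minutes.
Lint is off the critical path — its longest chain is 17 minutes, giving 17 of slack.
The critical path is still Checkout→Deps→Compile→UnitTest→Build; finish is now 34 minutes.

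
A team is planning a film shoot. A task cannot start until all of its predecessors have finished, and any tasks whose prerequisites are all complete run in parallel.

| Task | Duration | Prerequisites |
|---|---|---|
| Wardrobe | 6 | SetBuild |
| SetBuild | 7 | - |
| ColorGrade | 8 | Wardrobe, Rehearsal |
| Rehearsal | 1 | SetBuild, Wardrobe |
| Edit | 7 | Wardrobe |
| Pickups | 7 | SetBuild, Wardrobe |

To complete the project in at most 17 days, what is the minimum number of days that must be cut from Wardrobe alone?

Current finish: 22 days; target: 17.
Wardrobe is on every critical path, so each day cut from Wardrobe cuts the finish by one (this holds down to a finish of 17).
Need 22 − 17 = 5 days off Wardrobe → Wardrobe becomes 1 day, finish becomes 17.

5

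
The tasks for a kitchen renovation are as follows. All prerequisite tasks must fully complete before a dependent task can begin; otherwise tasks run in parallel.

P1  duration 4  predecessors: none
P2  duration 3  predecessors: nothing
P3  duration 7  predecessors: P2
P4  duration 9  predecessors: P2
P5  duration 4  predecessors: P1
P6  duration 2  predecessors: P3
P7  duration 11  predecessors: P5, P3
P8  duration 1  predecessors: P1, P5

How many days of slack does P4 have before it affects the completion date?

The longest chain is P2→P3→P7 = 3+7+11 = 21; overall finish 21 days.
Longest path through P4: 12 days (earliest finish 12, latest finish 21).
Slack of P4 = 12 − 3 = 9 days.

9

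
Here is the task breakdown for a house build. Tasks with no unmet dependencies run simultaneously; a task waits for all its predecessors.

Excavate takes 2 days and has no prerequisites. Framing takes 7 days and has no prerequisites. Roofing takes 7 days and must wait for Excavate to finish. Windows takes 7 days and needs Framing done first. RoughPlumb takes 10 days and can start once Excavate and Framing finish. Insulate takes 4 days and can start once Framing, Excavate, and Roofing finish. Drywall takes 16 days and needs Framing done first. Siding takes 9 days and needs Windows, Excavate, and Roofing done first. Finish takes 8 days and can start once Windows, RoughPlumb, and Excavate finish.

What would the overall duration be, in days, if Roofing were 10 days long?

25

Baseline: Framing→RoughPlumb→Finish = 7+10+8 = 25 → 25 days.
The longest path through Roofing is only 18 days, so Roofing has float 7.
No other chain overtakes it, so the finish is 25 days.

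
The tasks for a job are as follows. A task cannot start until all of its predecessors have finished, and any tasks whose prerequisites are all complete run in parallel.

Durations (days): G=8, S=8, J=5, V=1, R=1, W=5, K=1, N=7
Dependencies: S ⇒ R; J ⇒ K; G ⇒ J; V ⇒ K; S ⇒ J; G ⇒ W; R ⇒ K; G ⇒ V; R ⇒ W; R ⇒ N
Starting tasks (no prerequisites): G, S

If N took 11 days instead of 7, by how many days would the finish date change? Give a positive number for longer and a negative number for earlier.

4

Baseline: S→R→N = 8+1+7 = 16 → 16 days.
N lies on that path, so at 11 days the path becomes 20 days.
No other chain overtakes it, so the finish is 20 days.
Change in finish: 20 − 16 = +4 days.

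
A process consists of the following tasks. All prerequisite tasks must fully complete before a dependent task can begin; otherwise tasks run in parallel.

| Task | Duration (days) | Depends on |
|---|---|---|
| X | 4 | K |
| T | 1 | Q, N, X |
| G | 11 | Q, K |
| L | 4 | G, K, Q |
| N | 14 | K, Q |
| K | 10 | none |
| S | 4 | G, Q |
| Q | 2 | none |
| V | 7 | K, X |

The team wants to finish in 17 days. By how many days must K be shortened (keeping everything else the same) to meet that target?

8

Current finish: 25 days; target: 17.
K is on every critical path, so each day cut from K cuts the finish by one (this holds down to a finish of 17).
Need 25 − 17 = 8 days off K → K becomes 2 days, finish becomes 17.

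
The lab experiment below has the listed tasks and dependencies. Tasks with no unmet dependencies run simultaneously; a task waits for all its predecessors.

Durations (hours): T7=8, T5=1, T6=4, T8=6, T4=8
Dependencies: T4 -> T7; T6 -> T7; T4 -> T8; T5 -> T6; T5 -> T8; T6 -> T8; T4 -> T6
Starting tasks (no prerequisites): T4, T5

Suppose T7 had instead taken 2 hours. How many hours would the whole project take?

The binding path is T4→T6→T7 = 8+4+8 = 20; finish at 20 hours.
T7 lies on that path, so at 2 hours the path becomes 14 hours.
New critical path: T4→T6→T8 = 8+4+6 = 18 ⇒ 18 hours.

18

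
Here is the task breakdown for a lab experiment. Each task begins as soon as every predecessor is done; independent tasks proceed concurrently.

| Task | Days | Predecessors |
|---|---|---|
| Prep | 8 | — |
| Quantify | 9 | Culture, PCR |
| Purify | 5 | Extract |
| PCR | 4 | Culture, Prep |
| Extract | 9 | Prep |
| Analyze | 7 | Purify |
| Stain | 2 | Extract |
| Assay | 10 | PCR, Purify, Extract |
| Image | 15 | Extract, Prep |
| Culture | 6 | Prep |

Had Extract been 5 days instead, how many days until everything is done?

Critical path before the change: Prep→Extract→Purify→Assay = 8+9+5+10 = 32 giving 32 days.
Extract lies on that path, so at 5 days the path becomes 28 days.
Now Prep→Culture→PCR→Assay = 8+6+4+10 = 28 is longest, so the finish becomes 28 days.

28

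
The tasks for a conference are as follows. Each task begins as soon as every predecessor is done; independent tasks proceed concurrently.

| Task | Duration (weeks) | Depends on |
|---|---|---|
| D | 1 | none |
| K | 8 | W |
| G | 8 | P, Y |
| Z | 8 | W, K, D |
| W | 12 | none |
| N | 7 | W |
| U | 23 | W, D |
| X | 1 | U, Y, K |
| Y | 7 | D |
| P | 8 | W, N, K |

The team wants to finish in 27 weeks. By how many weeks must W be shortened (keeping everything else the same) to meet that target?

Current finish: 36 weeks; target: 27.
W is on every critical path, so each week cut from W cuts the finish by one (this holds down to a finish of 25).
Need 36 − 27 = 9 weeks off W → W becomes 3 weeks, finish becomes 27.

9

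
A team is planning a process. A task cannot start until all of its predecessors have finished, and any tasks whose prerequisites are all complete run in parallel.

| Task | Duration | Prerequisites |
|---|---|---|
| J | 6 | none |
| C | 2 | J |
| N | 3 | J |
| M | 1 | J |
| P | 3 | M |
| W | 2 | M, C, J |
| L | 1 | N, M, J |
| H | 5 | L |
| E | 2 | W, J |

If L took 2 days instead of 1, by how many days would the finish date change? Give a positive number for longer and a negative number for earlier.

Actual critical path: J→N→L→H = 6+3+1+5 = 15 ⇒ 15 days.
Since L is critical, the +1 change carries straight to that chain (now 16 days).
The critical path is still J→N→L→H; finish is now 16 days.
Change in finish: 16 − 15 = +1 days.

1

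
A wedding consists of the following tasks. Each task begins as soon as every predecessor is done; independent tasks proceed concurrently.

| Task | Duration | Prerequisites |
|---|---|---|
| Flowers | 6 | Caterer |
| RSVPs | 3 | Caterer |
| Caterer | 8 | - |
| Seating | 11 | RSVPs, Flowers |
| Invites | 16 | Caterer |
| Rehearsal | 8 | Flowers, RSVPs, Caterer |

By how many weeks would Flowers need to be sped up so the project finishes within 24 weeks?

1

Current finish: 25 weeks; target: 24.
Flowers is on every critical path, so each week cut from Flowers cuts the finish by one (this holds down to a finish of 24).
Need 25 − 24 = 1 week off Flowers → Flowers becomes 5 weeks, finish becomes 24.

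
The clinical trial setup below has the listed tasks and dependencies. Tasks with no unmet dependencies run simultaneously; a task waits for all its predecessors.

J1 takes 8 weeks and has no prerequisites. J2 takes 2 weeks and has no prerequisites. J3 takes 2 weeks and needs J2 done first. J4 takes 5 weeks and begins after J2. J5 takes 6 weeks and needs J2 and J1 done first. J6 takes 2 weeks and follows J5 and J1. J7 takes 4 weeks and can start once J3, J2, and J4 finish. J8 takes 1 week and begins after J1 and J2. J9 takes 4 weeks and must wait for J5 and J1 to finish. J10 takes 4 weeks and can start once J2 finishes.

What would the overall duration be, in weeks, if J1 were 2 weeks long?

Critical path before the change: J1→J5→J9 = 8+6+4 = 18 giving 18 weeks.
Since J1 is critical, the -6 change carries straight to that chain (now 12 weeks).
That remains the longest chain; total 12 weeks.

12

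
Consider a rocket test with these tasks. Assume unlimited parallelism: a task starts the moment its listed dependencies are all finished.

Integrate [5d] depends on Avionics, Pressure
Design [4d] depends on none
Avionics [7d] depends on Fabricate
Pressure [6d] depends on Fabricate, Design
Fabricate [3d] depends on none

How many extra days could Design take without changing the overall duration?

Design→Pressure→Integrate = 4+6+5 = 15 sets the makespan at 15 days.
Longest path through Design: 15 days (earliest finish 4, latest finish 4).
Slack of Design = 0 − 0 = 0 days.

0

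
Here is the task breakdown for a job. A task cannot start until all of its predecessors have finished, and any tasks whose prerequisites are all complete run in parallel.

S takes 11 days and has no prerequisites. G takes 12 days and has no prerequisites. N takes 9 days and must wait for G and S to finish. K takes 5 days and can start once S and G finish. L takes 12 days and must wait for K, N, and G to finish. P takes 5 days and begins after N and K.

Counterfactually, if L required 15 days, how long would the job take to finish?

Baseline: G→N→L = 12+9+12 = 33 → 33 days.
L is on the critical path; changing it to 15 makes that path 36 days.
That remains the longest chain; total 36 days.

36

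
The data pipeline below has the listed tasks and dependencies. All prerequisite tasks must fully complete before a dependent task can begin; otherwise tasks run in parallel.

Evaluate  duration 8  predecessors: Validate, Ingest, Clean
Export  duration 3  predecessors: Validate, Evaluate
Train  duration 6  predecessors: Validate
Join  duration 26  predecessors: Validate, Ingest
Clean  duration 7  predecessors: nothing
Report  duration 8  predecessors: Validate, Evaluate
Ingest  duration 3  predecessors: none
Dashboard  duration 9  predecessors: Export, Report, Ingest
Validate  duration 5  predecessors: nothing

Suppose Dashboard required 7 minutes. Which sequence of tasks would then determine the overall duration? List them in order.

Baseline: Clean→Evaluate→Report→Dashboard = 7+8+8+9 = 32 → 32 minutes.
Dashboard is on the critical path; changing it to 7 makes that path 30 minutes.
New critical path: Validate→Join = 5+26 = 31 ⇒ 31 minutes.

Validate, Join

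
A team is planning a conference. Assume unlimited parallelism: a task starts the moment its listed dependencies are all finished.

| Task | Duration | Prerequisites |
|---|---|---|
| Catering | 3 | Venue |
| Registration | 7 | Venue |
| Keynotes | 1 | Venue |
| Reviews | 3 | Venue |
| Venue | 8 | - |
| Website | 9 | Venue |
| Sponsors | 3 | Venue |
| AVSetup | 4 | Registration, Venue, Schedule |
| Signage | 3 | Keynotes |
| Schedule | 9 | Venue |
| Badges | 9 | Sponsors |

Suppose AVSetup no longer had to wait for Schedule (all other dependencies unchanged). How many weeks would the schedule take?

20

Original critical path: Venue→Schedule→AVSetup = 8+9+4 = 21 ⇒ 21 weeks.
Without Schedule→AVSetup, AVSetup's earliest start moves from 17 to 15.
The longest chain is now Venue→Sponsors→Badges = 8+3+9 = 20, so the schedule takes 20 weeks.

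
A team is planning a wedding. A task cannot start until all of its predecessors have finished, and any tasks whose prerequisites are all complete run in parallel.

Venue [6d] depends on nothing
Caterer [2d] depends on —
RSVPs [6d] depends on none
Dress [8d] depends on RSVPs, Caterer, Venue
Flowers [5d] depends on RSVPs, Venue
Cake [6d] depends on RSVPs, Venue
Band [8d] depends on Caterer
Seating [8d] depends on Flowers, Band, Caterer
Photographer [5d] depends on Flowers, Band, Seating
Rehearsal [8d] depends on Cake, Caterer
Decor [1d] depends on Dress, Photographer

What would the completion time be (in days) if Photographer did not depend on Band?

With the dependency in place, Venue→Flowers→Seating→Photographer→Decor = 6+5+8+5+1 = 25 sets the finish at 25 days.
Dropping Band→Photographer doesn't change Photographer's earliest start (19); another predecessor still binds.
After: Venue→Flowers→Seating→Photographer→Decor = 6+5+8+5+1 = 25 → 25 days.

25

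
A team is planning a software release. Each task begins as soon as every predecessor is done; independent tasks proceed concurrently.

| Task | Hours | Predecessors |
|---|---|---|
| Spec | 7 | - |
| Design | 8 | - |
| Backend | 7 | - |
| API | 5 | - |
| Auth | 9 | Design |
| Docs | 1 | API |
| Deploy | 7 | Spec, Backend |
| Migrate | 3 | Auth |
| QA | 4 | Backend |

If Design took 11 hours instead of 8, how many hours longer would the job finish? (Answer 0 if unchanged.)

As given, the longest chain is Design→Auth→Migrate = 8+9+3 = 20, so the finish is 20 hours.
Design is on the critical path; changing it to 11 makes that path 23 hours.
That remains the longest chain; total 23 hours.
Change in finish: 23 − 20 = +3 hours.

3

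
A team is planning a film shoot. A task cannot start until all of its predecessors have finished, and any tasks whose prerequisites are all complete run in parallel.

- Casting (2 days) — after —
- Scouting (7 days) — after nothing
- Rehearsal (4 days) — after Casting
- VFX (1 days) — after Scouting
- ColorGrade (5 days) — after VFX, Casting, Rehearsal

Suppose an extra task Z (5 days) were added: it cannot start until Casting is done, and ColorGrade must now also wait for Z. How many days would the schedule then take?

13

Originally the schedule takes 13 days.
With Z inserted, ColorGrade now waits for max(VFX, Casting, Rehearsal, Z).
New critical path: Scouting→VFX→ColorGrade = 7+1+5 = 13 ⇒ 13 days.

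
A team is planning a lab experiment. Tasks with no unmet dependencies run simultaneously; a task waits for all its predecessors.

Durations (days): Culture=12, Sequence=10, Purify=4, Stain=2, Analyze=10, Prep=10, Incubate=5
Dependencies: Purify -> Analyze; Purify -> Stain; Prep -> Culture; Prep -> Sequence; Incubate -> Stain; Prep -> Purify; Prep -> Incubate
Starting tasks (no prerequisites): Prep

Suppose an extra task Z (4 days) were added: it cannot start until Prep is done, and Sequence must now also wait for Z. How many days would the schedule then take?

24

Originally the schedule takes 24 days.
With Z inserted, Sequence now waits for max(Prep, Z).
New critical path: Prep→Z→Sequence = 10+4+10 = 24 ⇒ 24 days.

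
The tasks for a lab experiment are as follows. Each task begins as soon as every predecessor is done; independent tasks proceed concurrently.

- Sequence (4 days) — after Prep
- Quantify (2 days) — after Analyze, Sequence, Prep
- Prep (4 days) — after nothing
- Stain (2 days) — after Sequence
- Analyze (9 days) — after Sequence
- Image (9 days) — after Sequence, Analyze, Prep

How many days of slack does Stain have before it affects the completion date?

Prep→Sequence→Analyze→Image = 4+4+9+9 = 26 sets the makespan at 26 days.
Stain finishes as early as 10 and must finish by 26.
Float = 26 − 10 = 16.

16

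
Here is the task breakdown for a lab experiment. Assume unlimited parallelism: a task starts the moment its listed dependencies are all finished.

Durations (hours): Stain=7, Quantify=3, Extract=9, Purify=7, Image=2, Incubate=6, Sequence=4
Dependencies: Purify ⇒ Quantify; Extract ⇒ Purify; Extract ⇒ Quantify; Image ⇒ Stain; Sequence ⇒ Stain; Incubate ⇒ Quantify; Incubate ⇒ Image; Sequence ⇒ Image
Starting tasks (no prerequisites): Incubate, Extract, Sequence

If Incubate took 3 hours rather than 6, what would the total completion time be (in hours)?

19

The binding path is Extract→Purify→Quantify = 9+7+3 = 19; finish at 19 hours.
Incubate is off the critical path — its longest chain is 15 hours, giving 4 of slack.
The critical path is still Extract→Purify→Quantify; finish is now 19 hours.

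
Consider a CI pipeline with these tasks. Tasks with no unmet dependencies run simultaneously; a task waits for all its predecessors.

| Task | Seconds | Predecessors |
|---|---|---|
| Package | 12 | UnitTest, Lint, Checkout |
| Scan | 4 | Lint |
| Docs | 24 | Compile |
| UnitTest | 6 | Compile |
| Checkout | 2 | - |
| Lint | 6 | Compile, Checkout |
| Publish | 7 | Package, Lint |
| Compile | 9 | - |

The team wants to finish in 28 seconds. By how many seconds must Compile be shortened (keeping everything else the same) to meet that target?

6

Current finish: 34 seconds; target: 28.
Compile is on every critical path, so each second cut from Compile cuts the finish by one (this holds down to a finish of 27).
Need 34 − 28 = 6 seconds off Compile → Compile becomes 3 seconds, finish becomes 28.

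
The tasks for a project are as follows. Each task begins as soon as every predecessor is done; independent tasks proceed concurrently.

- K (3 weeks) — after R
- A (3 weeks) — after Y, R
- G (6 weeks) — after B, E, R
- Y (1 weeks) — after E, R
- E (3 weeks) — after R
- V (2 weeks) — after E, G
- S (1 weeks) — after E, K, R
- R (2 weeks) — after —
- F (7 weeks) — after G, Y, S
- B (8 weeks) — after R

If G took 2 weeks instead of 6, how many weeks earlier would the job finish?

4

As given, the longest chain is R→B→G→F = 2+8+6+7 = 23, so the finish is 23 weeks.
Since G is critical, the -4 change carries straight to that chain (now 19 weeks).
No other chain overtakes it, so the finish is 19 weeks.
Change in finish: 19 − 23 = -4 weeks.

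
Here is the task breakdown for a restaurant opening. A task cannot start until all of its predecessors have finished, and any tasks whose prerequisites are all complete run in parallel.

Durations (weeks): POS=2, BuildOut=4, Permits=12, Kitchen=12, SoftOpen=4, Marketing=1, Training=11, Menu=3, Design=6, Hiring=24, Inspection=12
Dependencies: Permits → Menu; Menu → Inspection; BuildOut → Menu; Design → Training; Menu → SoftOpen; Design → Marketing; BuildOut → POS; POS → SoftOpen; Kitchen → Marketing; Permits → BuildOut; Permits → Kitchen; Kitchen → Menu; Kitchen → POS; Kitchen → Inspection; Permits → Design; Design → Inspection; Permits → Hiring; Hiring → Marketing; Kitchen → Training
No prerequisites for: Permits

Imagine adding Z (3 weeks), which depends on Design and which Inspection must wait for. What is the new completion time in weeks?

39

Originally the job takes 39 weeks.
With Z inserted, Inspection now waits for max(Kitchen, Design, Menu, Z).
New critical path: Permits→Kitchen→Menu→Inspection = 12+12+3+12 = 39 ⇒ 39 weeks.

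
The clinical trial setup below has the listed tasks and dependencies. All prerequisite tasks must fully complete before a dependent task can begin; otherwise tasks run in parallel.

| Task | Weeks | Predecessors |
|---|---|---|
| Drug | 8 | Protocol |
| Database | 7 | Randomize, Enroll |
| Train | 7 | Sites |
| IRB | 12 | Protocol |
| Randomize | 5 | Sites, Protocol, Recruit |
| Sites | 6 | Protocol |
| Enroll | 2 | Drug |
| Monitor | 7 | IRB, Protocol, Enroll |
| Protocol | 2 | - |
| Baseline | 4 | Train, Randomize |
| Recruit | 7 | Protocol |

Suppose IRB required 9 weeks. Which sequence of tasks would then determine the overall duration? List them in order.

The binding path is Protocol→IRB→Monitor = 2+12+7 = 21; finish at 21 weeks.
Since IRB is critical, the -3 change carries straight to that chain (now 18 weeks).
The binding chain switches to Protocol→Recruit→Randomize→Database = 2+7+5+7 = 21; finish 21 weeks.

Protocol, Recruit, Randomize, Database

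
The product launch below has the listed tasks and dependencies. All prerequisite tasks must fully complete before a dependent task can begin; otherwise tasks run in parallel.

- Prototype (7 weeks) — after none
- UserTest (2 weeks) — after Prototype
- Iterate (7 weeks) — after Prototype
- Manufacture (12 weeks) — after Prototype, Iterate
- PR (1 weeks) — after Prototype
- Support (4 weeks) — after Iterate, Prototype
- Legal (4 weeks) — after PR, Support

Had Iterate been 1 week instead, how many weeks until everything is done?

Critical path before the change: Prototype→Iterate→Manufacture = 7+7+12 = 26 giving 26 weeks.
Since Iterate is critical, the -6 change carries straight to that chain (now 20 weeks).
That remains the longest chain; total 20 weeks.

20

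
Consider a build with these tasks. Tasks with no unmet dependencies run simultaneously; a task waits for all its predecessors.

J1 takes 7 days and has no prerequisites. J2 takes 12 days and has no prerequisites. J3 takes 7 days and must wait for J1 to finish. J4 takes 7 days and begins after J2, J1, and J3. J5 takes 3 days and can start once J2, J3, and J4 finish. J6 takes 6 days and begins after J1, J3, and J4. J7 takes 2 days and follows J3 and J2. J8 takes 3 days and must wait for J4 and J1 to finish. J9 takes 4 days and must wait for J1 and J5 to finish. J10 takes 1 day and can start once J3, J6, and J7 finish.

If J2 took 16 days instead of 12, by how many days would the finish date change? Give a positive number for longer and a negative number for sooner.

Baseline: J1→J3→J4→J5→J9 = 7+7+7+3+4 = 28 → 28 days.
J2 has 2 days of float (longest path through it is 26).
The binding chain switches to J2→J4→J5→J9 = 16+7+3+4 = 30; finish 30 days.
Change in finish: 30 − 28 = +2 days.

2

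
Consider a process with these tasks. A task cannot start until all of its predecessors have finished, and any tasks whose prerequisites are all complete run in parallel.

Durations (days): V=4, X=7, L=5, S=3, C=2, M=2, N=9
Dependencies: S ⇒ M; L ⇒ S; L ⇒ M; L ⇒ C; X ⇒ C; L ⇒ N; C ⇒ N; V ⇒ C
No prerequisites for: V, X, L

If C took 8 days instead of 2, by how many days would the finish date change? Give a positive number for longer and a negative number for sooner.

6

The binding path is X→C→N = 7+2+9 = 18; finish at 18 days.
C is on the critical path; changing it to 8 makes that path 24 days.
The critical path is still X→C→N; finish is now 24 days.
Change in finish: 24 − 18 = +6 days.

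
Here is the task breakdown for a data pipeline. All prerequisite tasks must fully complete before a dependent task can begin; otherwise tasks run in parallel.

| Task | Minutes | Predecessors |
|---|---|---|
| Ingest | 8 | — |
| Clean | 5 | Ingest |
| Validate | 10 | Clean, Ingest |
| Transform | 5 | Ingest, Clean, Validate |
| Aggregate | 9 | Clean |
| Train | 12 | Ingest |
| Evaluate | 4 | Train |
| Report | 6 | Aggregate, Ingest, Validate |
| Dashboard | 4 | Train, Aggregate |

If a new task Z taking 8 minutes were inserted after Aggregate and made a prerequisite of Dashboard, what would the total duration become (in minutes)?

Originally the data pipeline takes 29 minutes.
With Z inserted, Dashboard now waits for max(Train, Aggregate, Z).
New critical path: Ingest→Clean→Aggregate→Z→Dashboard = 8+5+9+8+4 = 34 ⇒ 34 minutes.

34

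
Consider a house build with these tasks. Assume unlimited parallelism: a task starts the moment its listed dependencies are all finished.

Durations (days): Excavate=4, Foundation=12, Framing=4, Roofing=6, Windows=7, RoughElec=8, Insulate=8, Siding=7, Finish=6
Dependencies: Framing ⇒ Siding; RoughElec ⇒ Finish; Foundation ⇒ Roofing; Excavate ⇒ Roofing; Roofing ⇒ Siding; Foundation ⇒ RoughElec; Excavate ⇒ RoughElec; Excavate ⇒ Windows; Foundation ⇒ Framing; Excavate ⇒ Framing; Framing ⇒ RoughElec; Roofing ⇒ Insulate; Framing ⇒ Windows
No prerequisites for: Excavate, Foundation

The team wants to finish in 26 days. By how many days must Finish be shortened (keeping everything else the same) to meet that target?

4

Current finish: 30 days; target: 26.
Finish is on every critical path, so each day cut from Finish cuts the finish by one (this holds down to a finish of 26).
Need 30 − 26 = 4 days off Finish → Finish becomes 2 days, finish becomes 26.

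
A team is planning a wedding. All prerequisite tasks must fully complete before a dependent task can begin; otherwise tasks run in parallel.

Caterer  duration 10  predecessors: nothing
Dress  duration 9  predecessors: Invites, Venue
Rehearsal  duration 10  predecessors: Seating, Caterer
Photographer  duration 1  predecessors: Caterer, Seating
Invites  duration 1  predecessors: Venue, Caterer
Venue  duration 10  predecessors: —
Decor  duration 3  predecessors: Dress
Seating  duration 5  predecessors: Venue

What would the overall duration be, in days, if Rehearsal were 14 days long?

29

Baseline: Venue→Seating→Rehearsal = 10+5+10 = 25 → 25 days.
Since Rehearsal is critical, the +4 change carries straight to that chain (now 29 days).
That remains the longest chain; total 29 days.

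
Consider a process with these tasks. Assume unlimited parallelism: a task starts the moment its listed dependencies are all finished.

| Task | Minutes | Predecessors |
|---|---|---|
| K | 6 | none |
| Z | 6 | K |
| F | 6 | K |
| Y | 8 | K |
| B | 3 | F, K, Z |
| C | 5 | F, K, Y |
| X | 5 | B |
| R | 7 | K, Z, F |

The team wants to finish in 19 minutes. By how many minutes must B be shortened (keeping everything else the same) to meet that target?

Current finish: 20 minutes; target: 19.
B is on every critical path, so each minute cut from B cuts the finish by one (this holds down to a finish of 19).
Need 20 − 19 = 1 minute off B → B becomes 2 minutes, finish becomes 19.

1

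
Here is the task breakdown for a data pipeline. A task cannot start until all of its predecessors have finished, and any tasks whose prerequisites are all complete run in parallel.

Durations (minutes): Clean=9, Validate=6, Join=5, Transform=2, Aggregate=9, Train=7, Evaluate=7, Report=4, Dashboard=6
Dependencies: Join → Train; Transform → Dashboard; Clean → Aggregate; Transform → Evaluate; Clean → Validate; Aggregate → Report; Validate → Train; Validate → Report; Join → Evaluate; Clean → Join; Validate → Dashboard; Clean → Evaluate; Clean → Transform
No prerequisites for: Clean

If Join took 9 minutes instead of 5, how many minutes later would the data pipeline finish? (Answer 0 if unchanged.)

3

Critical path before the change: Clean→Validate→Train = 9+6+7 = 22 giving 22 minutes.
Join is off the critical path — its longest chain is 21 minutes, giving 1 of slack.
New critical path: Clean→Join→Train = 9+9+7 = 25 ⇒ 25 minutes.
Change in finish: 25 − 22 = +3 minutes.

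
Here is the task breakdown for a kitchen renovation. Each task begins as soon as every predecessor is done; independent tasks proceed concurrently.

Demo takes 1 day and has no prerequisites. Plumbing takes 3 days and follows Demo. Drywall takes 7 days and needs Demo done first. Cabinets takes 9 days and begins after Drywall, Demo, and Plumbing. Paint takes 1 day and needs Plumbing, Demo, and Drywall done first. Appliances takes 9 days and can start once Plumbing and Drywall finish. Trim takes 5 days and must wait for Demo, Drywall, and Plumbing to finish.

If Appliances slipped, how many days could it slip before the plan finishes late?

0

Critical path: Demo→Drywall→Cabinets = 1+7+9 = 17, so the finish is 17 days.
The longest chain containing Appliances totals 17 days.
Slack of Appliances = 8 − 8 = 0 days.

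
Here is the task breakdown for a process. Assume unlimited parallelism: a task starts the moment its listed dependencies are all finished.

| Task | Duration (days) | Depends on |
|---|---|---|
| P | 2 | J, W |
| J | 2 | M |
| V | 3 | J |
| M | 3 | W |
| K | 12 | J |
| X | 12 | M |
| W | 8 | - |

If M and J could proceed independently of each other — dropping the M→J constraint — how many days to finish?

23

With the dependency in place, W→M→J→K = 8+3+2+12 = 25 sets the finish at 25 days.
Without M→J, J's earliest start moves from 11 to 0.
New critical path: W→M→X = 8+3+12 = 23 ⇒ 23 days.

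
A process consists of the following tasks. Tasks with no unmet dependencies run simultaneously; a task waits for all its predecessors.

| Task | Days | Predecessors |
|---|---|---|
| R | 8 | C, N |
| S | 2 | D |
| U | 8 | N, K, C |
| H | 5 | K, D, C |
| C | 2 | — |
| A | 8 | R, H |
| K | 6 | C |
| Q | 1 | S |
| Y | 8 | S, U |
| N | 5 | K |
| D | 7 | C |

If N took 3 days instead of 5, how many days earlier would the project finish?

2

Actual critical path: C→K→N→U→Y = 2+6+5+8+8 = 29 ⇒ 29 days.
N is on the critical path; changing it to 3 makes that path 27 days.
No other chain overtakes it, so the finish is 27 days.
Change in finish: 27 − 29 = -2 days.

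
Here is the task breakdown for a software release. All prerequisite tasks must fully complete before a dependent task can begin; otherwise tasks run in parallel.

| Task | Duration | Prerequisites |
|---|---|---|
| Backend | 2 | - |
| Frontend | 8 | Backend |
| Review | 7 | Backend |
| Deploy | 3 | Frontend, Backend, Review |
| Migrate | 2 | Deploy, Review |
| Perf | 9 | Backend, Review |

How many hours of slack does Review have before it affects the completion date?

Backend→Review→Perf = 2+7+9 = 18 sets the makespan at 18 hours.
Longest path through Review: 18 hours (earliest finish 9, latest finish 9).
Slack of Review = 2 − 2 = 0 hours.

0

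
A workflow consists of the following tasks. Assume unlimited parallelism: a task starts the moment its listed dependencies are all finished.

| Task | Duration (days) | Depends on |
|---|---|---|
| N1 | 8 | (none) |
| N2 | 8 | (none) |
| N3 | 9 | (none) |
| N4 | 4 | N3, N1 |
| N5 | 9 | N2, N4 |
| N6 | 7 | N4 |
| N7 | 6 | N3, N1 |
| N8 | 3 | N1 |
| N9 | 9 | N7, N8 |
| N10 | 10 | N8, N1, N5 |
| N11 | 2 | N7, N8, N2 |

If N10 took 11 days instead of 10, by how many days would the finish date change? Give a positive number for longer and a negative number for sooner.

Actual critical path: N3→N4→N5→N10 = 9+4+9+10 = 32 ⇒ 32 days.
Since N10 is critical, the +1 change carries straight to that chain (now 33 days).
The critical path is still N3→N4→N5→N10; finish is now 33 days.
Change in finish: 33 − 32 = +1 days.

1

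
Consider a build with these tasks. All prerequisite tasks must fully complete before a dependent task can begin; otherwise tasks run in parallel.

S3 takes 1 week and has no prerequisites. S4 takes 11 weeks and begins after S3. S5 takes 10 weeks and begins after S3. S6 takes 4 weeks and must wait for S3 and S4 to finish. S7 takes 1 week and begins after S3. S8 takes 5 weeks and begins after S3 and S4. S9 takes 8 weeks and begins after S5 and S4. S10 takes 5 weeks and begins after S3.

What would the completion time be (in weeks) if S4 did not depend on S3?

Original critical path: S3→S4→S9 = 1+11+8 = 20 ⇒ 20 weeks.
Without S3→S4, S4's earliest start moves from 1 to 0.
The longest chain is now S3→S5→S9 = 1+10+8 = 19, so the schedule takes 19 weeks.

19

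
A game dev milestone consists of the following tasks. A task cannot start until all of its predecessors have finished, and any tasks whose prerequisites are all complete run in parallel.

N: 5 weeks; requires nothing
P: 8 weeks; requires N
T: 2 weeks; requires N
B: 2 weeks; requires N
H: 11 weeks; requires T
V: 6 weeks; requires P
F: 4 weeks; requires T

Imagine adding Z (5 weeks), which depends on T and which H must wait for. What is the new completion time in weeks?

23

Originally the game dev milestone takes 19 weeks.
With Z inserted, H now waits for max(T, Z).
New critical path: N→T→Z→H = 5+2+5+11 = 23 ⇒ 23 weeks.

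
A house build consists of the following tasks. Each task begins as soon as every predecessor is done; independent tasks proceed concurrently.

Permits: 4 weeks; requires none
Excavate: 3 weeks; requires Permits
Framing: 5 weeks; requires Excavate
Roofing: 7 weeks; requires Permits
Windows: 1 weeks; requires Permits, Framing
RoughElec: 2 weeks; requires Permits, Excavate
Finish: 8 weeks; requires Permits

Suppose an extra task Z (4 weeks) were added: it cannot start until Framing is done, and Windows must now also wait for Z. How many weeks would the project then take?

17

Originally the project takes 13 weeks.
With Z inserted, Windows now waits for max(Permits, Framing, Z).
New critical path: Permits→Excavate→Framing→Z→Windows = 4+3+5+4+1 = 17 ⇒ 17 weeks.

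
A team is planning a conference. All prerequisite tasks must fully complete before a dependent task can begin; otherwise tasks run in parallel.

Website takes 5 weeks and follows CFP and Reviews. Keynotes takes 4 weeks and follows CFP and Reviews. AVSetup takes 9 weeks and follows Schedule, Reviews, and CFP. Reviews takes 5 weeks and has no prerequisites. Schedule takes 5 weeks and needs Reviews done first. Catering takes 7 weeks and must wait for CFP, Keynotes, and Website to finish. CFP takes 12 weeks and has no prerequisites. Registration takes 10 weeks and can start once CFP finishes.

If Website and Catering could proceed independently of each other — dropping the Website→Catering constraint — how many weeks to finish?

23

Before: longest chain CFP→Website→Catering = 12+5+7 = 24, finish 24.
Without Website→Catering, Catering's earliest start moves from 17 to 16.
After: CFP→Keynotes→Catering = 12+4+7 = 23 → 23 weeks.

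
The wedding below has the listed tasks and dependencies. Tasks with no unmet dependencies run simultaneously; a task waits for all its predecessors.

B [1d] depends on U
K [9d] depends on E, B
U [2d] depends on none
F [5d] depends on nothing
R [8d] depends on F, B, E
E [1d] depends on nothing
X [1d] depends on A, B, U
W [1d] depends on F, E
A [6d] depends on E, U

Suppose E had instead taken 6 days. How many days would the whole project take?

Critical path before the change: F→R = 5+8 = 13 giving 13 days.
The longest path through E is only 10 days, so E has float 3.
The binding chain switches to E→K = 6+9 = 15; finish 15 days.

15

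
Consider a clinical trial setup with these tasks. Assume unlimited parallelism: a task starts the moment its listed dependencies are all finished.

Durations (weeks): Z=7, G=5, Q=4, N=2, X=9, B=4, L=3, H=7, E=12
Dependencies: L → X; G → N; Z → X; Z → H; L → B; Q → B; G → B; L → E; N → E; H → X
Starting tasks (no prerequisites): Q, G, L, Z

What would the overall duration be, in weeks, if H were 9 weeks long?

25

The binding path is Z→H→X = 7+7+9 = 23; finish at 23 weeks.
H lies on that path, so at 9 weeks the path becomes 25 weeks.
The critical path is still Z→H→X; finish is now 25 weeks.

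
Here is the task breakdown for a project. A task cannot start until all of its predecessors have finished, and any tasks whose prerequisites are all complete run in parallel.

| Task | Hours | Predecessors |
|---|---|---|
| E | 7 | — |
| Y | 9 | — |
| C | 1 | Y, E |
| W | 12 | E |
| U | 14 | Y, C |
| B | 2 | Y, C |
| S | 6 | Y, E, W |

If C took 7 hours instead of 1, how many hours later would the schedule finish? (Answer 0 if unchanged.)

5

Baseline: E→W→S = 7+12+6 = 25 → 25 hours.
The longest path through C is only 24 hours, so C has float 1.
The binding chain switches to Y→C→U = 9+7+14 = 30; finish 30 hours.
Change in finish: 30 − 25 = +5 hours.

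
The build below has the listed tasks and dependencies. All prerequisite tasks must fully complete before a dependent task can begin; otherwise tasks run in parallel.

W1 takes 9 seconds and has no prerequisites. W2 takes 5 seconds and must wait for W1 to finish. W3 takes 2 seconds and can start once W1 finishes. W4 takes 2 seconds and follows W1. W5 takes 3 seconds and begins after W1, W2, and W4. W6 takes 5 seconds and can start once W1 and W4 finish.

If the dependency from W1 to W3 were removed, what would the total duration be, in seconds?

17

With the dependency in place, W1→W2→W5 = 9+5+3 = 17 sets the finish at 17 seconds.
Without W1→W3, W3's earliest start moves from 9 to 0.
After: W1→W2→W5 = 9+5+3 = 17 → 17 seconds.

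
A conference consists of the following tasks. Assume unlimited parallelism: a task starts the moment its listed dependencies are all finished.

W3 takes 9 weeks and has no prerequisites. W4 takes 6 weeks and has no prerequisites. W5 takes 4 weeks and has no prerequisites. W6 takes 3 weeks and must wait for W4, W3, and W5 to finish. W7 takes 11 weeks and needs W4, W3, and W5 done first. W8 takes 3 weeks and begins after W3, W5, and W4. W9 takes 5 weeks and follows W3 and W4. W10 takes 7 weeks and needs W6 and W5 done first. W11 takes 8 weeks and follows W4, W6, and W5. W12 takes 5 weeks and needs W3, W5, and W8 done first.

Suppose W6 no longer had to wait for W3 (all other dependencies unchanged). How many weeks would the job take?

20

Original critical path: W3→W6→W11 = 9+3+8 = 20 ⇒ 20 weeks.
Without W3→W6, W6's earliest start moves from 9 to 6.
The longest chain is now W3→W7 = 9+11 = 20, so the job takes 20 weeks.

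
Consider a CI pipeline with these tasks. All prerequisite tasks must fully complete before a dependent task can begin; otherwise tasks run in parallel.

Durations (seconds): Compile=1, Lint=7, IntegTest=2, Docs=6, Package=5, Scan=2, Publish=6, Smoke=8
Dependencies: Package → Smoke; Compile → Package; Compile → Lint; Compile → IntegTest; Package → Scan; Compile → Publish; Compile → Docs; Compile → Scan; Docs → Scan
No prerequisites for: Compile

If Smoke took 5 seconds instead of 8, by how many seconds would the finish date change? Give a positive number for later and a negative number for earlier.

The binding path is Compile→Package→Smoke = 1+5+8 = 14; finish at 14 seconds.
Smoke is on the critical path; changing it to 5 makes that path 11 seconds.
That remains the longest chain; total 11 seconds.
Change in finish: 11 − 14 = -3 seconds.

-3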